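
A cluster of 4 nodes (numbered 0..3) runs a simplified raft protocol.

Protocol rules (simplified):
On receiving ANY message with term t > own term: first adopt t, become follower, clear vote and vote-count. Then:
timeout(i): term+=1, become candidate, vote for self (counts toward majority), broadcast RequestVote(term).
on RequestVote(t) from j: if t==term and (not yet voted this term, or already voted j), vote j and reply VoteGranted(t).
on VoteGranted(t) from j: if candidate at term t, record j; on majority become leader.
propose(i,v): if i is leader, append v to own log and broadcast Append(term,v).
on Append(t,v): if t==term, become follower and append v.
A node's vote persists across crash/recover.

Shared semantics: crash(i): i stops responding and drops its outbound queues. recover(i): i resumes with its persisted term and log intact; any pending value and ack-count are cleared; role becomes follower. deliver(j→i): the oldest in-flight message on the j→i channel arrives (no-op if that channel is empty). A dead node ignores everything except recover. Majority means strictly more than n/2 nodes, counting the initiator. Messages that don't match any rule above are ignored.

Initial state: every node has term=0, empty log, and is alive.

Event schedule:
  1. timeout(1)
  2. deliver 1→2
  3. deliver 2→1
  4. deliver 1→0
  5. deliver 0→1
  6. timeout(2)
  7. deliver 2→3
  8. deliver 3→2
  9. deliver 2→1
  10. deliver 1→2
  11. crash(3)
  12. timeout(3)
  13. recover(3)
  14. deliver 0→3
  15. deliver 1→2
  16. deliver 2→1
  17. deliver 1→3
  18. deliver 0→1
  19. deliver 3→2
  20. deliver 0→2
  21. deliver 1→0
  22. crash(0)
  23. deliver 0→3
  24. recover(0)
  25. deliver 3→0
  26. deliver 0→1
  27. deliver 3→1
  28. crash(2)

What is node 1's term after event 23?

2

step 1 timeout(1): 1={cand,t=1,log=-}
step 2 deliver 1→2: 2={foll,t=1,log=-}
step 3 deliver 2→1: —
step 4 deliver 1→0: 0={foll,t=1,log=-}
step 5 deliver 0→1: 1={lead,t=1,log=-}
step 6 timeout(2): 2={cand,t=2,log=-}
step 7 deliver 2→3: 3={foll,t=2,log=-}
step 8 deliver 3→2: —
step 9 deliver 2→1: 1={foll,t=2,log=-}
step 10 deliver 1→2: 2={lead,t=2,log=-}
step 11 crash(3): 3={✗foll,t=2,log=-}
step 12 timeout(3): —
step 13 recover(3): 3={foll,t=2,log=-}
step 14 deliver 0→3: —
step 15 deliver 1→2: —
step 16 deliver 2→1: —
step 17 deliver 1→3: —
step 18 deliver 0→1: —
step 19 deliver 3→2: —
step 20 deliver 0→2: —
step 21 deliver 1→0: —
step 22 crash(0): 0={✗foll,t=1,log=-}
step 23 deliver 0→3: —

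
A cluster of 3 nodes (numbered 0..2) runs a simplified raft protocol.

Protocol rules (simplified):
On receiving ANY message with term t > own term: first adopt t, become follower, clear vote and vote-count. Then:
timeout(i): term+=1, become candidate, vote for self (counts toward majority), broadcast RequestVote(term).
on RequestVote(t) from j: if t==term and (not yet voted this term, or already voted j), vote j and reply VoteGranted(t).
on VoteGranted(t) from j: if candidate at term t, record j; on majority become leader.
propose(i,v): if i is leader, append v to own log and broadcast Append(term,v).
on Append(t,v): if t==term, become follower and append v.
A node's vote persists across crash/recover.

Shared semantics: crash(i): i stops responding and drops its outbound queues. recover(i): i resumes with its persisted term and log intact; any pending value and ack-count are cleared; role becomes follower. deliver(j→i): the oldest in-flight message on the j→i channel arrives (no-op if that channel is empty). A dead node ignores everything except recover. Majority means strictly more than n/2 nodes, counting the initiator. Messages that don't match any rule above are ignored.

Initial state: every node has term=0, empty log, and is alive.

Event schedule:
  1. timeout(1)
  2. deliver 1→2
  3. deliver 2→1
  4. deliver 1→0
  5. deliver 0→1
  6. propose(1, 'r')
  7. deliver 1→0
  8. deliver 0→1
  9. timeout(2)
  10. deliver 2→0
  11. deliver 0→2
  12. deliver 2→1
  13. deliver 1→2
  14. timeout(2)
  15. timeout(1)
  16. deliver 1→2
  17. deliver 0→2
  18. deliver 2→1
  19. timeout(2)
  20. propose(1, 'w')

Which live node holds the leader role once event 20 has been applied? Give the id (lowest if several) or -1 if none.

-1

after 1 — timeout(1): n1:cand/t1/[-]
after 2 — deliver 1→2: n2:foll/t1/[-]
after 3 — deliver 2→1: n1:lead/t1/[-]
after 4 — deliver 1→0: n0:foll/t1/[-]
after 5 — deliver 0→1: ·
after 6 — propose(1,'r'): n1:lead/t1/[r]
after 7 — deliver 1→0: n0:foll/t1/[r]
after 8 — deliver 0→1: ·
after 9 — timeout(2): n2:cand/t2/[-]
after 10 — deliver 2→0: n0:foll/t2/[r]
after 11 — deliver 0→2: n2:lead/t2/[-]
after 12 — deliver 2→1: n1:foll/t2/[r]
after 13 — deliver 1→2: ·
after 14 — timeout(2): n2:cand/t3/[-]
after 15 — timeout(1): n1:cand/t3/[r]
after 16 — deliver 1→2: ·
after 17 — deliver 0→2: ·
after 18 — deliver 2→1: ·
after 19 — timeout(2): n2:cand/t4/[-]
after 20 — propose(1,'w'): ·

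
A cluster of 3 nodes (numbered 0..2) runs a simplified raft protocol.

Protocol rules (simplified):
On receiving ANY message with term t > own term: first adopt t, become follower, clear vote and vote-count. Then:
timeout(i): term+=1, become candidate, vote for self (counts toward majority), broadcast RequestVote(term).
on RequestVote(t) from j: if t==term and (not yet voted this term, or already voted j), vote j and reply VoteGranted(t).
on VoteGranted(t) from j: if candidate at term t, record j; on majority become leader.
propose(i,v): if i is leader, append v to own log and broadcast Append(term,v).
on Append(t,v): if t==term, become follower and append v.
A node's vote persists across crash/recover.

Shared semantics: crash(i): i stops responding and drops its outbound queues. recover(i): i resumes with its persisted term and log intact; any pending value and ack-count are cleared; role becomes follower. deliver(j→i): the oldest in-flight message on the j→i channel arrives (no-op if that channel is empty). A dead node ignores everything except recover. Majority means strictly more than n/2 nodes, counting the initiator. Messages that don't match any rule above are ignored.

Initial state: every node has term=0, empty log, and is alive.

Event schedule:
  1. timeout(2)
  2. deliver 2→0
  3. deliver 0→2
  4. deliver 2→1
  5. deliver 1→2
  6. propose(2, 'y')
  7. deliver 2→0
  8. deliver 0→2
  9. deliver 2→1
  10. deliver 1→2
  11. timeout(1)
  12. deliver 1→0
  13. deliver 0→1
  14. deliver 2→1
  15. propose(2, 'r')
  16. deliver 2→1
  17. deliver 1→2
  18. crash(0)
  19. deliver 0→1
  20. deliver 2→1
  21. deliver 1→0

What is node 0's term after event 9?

[1] timeout(2) → N2(cand t1 [-])
[2] deliver 2→0 → N0(foll t1 [-])
[3] deliver 0→2 → N2(lead t1 [-])
[4] deliver 2→1 → N1(foll t1 [-])
[5] deliver 1→2 → ∅
[6] propose(2,'y') → N2(lead t1 [y])
[7] deliver 2→0 → N0(foll t1 [y])
[8] deliver 0→2 → ∅
[9] deliver 2→1 → N1(foll t1 [y])

1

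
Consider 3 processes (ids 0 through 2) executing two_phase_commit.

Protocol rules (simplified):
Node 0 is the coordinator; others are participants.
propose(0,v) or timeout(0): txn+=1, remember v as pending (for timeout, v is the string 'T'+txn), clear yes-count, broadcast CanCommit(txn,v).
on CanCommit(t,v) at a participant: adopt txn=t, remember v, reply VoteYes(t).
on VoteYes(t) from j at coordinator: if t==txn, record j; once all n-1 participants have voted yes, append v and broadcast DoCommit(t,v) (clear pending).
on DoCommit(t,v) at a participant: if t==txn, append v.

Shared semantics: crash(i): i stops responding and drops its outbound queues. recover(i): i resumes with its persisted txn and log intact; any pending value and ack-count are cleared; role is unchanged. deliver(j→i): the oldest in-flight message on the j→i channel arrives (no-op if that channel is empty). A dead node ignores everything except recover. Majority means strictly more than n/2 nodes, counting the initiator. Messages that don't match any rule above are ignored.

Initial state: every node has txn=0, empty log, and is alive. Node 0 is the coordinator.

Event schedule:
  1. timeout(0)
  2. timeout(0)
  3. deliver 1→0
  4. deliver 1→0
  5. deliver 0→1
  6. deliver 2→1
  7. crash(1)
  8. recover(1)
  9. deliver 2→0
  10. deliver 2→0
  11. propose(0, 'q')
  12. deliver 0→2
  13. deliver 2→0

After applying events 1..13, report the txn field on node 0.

3

after 1 — timeout(0): n0:coor/t1/[-]
after 2 — timeout(0): n0:coor/t2/[-]
after 3 — deliver 1→0: ·
after 4 — deliver 1→0: ·
after 5 — deliver 0→1: n1:part/t1/[-]
after 6 — deliver 2→1: ·
after 7 — crash(1): n1:✗part/t1/[-]
after 8 — recover(1): n1:part/t1/[-]
after 9 — deliver 2→0: ·
after 10 — deliver 2→0: ·
after 11 — propose(0,'q'): n0:coor/t3/[-]
after 12 — deliver 0→2: n2:part/t1/[-]
after 13 — deliver 2→0: ·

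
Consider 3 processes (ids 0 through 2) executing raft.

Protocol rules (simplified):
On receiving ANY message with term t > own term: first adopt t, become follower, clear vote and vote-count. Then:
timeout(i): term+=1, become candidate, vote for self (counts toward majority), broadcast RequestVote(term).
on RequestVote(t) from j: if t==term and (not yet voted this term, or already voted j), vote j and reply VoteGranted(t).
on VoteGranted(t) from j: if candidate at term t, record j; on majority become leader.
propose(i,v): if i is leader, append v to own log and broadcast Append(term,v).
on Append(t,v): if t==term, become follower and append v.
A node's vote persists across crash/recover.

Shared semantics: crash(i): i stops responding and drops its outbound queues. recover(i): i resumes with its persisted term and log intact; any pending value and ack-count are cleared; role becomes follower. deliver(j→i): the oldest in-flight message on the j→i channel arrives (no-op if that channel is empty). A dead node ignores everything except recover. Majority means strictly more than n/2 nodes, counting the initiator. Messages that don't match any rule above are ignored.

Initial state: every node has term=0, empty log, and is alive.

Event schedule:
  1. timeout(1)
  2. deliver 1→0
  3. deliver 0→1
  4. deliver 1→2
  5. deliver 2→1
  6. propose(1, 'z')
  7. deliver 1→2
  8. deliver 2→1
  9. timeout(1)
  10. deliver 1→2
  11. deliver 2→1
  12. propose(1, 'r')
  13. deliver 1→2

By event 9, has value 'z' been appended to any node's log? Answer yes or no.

yes

step 1 timeout(1): 1={cand,t=1,log=-}
step 2 deliver 1→0: 0={foll,t=1,log=-}
step 3 deliver 0→1: 1={lead,t=1,log=-}
step 4 deliver 1→2: 2={foll,t=1,log=-}
step 5 deliver 2→1: —
step 6 propose(1,'z'): 1={lead,t=1,log=z}
step 7 deliver 1→2: 2={foll,t=1,log=z}
step 8 deliver 2→1: —
step 9 timeout(1): 1={cand,t=2,log=z}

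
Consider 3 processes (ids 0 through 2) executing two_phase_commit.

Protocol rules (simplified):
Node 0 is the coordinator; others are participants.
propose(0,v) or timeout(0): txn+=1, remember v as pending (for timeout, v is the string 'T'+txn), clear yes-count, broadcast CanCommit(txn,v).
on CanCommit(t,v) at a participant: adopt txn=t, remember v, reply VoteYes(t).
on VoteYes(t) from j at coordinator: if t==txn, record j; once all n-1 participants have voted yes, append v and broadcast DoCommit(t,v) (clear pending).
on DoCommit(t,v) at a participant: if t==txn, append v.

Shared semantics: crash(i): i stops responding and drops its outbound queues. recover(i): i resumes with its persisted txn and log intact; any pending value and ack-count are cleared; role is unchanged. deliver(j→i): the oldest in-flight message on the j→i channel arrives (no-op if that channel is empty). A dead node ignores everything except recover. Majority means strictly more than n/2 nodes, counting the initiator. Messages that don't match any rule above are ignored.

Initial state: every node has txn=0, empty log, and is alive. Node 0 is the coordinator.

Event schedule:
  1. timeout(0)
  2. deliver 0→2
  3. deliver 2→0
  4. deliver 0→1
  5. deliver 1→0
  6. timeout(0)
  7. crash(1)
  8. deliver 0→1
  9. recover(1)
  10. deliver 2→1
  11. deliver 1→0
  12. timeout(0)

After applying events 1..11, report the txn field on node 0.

[1] timeout(0) → N0(coor t1 [-])
[2] deliver 0→2 → N2(part t1 [-])
[3] deliver 2→0 → ∅
[4] deliver 0→1 → N1(part t1 [-])
[5] deliver 1→0 → N0(coor t1 [T1])
[6] timeout(0) → N0(coor t2 [T1])
[7] crash(1) → N1(✗part t1 [-])
[8] deliver 0→1 → ∅
[9] recover(1) → N1(part t1 [-])
[10] deliver 2→1 → ∅
[11] deliver 1→0 → ∅

2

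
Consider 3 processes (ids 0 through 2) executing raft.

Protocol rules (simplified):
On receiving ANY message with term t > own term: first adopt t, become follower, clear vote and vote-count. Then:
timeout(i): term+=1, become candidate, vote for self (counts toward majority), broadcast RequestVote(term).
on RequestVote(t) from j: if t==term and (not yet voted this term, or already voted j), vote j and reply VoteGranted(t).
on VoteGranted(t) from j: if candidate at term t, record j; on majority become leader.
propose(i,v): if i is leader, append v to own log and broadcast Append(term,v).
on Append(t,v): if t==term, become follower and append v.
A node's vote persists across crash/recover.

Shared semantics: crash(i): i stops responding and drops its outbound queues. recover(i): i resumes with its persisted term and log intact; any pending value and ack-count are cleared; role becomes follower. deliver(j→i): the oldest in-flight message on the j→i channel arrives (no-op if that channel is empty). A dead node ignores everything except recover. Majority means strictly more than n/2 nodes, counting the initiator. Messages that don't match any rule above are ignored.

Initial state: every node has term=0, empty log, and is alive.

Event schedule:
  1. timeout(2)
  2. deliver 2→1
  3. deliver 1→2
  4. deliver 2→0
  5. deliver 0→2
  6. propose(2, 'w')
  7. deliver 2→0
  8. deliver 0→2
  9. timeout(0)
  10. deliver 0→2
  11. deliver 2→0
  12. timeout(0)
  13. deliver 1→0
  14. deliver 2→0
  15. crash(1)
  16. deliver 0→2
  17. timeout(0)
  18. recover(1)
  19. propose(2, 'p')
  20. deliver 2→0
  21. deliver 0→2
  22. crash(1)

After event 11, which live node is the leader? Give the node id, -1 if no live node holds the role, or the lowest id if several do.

e1 timeout(2): 2[cand,t=1,-]
e2 deliver 2→1: 1[foll,t=1,-]
e3 deliver 1→2: 2[lead,t=1,-]
e4 deliver 2→0: 0[foll,t=1,-]
e5 deliver 0→2: ·
e6 propose(2,'w'): 2[lead,t=1,w]
e7 deliver 2→0: 0[foll,t=1,w]
e8 deliver 0→2: ·
e9 timeout(0): 0[cand,t=2,w]
e10 deliver 0→2: 2[foll,t=2,w]
e11 deliver 2→0: 0[lead,t=2,w]

0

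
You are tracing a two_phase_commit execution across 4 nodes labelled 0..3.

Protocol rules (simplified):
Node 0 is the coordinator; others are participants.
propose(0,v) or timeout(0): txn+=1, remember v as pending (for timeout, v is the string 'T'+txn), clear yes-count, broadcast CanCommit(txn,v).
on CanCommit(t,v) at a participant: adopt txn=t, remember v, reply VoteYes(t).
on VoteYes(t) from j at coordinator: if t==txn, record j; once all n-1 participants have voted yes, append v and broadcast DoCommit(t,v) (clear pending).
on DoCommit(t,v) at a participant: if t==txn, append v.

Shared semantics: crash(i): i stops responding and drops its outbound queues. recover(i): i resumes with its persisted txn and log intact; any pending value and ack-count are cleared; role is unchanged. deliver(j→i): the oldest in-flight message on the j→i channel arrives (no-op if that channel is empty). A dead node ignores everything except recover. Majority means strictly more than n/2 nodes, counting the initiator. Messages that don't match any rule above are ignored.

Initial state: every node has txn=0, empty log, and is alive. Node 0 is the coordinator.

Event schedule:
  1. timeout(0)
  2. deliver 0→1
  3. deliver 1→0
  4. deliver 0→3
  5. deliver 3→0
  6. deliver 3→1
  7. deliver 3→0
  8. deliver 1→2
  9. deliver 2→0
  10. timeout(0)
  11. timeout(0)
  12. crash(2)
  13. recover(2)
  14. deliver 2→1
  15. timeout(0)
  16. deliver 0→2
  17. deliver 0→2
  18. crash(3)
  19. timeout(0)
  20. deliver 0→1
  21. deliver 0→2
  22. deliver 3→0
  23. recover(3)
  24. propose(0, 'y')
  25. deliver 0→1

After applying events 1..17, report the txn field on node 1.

1

1. timeout(0):  <0:coor t1 ->
2. deliver 0→1:  <1:part t1 ->
3. deliver 1→0:  nop
4. deliver 0→3:  <3:part t1 ->
5. deliver 3→0:  nop
6. deliver 3→1:  nop
7. deliver 3→0:  nop
8. deliver 1→2:  nop
9. deliver 2→0:  nop
10. timeout(0):  <0:coor t2 ->
11. timeout(0):  <0:coor t3 ->
12. crash(2):  <2:✗part t0 ->
13. recover(2):  <2:part t0 ->
14. deliver 2→1:  nop
15. timeout(0):  <0:coor t4 ->
16. deliver 0→2:  <2:part t1 ->
17. deliver 0→2:  <2:part t2 ->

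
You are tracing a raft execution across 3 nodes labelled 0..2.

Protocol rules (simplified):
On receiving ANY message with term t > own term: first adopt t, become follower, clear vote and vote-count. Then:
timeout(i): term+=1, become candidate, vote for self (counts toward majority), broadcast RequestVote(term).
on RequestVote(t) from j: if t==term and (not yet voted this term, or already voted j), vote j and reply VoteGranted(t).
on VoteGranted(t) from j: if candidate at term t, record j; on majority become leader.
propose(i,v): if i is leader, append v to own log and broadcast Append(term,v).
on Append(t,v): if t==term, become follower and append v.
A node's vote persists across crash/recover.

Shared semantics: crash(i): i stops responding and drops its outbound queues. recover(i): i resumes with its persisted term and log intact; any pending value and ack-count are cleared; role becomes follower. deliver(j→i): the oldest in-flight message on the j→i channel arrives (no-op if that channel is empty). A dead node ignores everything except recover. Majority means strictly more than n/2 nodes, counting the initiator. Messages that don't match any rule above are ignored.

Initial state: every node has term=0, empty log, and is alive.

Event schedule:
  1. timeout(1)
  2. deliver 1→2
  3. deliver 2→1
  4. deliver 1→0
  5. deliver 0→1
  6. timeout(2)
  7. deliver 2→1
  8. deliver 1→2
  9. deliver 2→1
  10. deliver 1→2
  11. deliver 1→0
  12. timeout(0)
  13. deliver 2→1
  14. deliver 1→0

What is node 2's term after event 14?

1. timeout(1):  <1:cand t1 ->
2. deliver 1→2:  <2:foll t1 ->
3. deliver 2→1:  <1:lead t1 ->
4. deliver 1→0:  <0:foll t1 ->
5. deliver 0→1:  nop
6. timeout(2):  <2:cand t2 ->
7. deliver 2→1:  <1:foll t2 ->
8. deliver 1→2:  <2:lead t2 ->
9. deliver 2→1:  nop
10. deliver 1→2:  nop
11. deliver 1→0:  nop
12. timeout(0):  <0:cand t2 ->
13. deliver 2→1:  nop
14. deliver 1→0:  nop

2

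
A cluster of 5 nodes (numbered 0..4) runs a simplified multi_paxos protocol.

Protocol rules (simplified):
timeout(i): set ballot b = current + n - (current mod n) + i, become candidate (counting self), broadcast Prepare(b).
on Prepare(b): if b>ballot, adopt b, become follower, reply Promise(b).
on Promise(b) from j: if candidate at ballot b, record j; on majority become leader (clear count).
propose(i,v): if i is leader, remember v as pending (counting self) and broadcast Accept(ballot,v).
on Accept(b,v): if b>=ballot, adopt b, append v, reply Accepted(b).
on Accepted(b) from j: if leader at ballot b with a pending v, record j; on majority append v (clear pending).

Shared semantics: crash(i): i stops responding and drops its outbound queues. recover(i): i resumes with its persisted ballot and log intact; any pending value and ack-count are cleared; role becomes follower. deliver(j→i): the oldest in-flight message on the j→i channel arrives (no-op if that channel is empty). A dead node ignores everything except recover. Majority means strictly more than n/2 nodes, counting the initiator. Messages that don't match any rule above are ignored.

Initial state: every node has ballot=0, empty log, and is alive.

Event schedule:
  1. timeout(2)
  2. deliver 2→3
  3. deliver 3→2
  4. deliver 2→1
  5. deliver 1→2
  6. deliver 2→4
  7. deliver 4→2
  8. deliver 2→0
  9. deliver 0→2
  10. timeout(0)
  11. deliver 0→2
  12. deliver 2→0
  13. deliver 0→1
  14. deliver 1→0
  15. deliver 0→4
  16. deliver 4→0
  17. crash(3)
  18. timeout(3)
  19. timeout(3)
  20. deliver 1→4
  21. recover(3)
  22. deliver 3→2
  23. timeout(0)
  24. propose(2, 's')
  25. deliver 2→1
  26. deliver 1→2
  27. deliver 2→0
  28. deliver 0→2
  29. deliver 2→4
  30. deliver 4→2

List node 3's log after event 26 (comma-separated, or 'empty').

empty

1. timeout(2):  <2:cand b7 ->
2. deliver 2→3:  <3:foll b7 ->
3. deliver 3→2:  nop
4. deliver 2→1:  <1:foll b7 ->
5. deliver 1→2:  <2:lead b7 ->
6. deliver 2→4:  <4:foll b7 ->
7. deliver 4→2:  nop
8. deliver 2→0:  <0:foll b7 ->
9. deliver 0→2:  nop
10. timeout(0):  <0:cand b10 ->
11. deliver 0→2:  <2:foll b10 ->
12. deliver 2→0:  nop
13. deliver 0→1:  <1:foll b10 ->
14. deliver 1→0:  <0:lead b10 ->
15. deliver 0→4:  <4:foll b10 ->
16. deliver 4→0:  nop
17. crash(3):  <3:✗foll b7 ->
18. timeout(3):  nop
19. timeout(3):  nop
20. deliver 1→4:  nop
21. recover(3):  <3:foll b7 ->
22. deliver 3→2:  nop
23. timeout(0):  <0:cand b15 ->
24. propose(2,'s'):  nop
25. deliver 2→1:  nop
26. deliver 1→2:  nop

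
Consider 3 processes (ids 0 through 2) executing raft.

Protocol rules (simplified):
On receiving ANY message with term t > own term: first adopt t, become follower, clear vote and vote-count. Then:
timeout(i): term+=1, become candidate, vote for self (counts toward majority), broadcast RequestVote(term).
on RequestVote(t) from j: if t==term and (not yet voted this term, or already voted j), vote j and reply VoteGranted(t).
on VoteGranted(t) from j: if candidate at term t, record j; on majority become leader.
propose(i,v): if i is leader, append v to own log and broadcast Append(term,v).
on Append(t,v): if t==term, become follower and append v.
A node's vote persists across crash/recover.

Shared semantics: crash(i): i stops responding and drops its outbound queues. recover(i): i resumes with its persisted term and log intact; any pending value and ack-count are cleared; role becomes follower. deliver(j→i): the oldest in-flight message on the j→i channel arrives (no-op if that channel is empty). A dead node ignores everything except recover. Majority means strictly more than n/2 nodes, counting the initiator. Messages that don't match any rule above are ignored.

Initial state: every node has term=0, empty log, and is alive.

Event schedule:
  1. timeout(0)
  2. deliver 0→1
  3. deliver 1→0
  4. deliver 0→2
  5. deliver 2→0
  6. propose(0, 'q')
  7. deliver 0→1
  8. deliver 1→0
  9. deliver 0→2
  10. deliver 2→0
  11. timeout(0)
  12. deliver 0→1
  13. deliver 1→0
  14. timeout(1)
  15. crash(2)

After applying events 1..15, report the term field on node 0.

[1] timeout(0) → N0(cand t1 [-])
[2] deliver 0→1 → N1(foll t1 [-])
[3] deliver 1→0 → N0(lead t1 [-])
[4] deliver 0→2 → N2(foll t1 [-])
[5] deliver 2→0 → ∅
[6] propose(0,'q') → N0(lead t1 [q])
[7] deliver 0→1 → N1(foll t1 [q])
[8] deliver 1→0 → ∅
[9] deliver 0→2 → N2(foll t1 [q])
[10] deliver 2→0 → ∅
[11] timeout(0) → N0(cand t2 [q])
[12] deliver 0→1 → N1(foll t2 [q])
[13] deliver 1→0 → N0(lead t2 [q])
[14] timeout(1) → N1(cand t3 [q])
[15] crash(2) → N2(✗foll t1 [q])

2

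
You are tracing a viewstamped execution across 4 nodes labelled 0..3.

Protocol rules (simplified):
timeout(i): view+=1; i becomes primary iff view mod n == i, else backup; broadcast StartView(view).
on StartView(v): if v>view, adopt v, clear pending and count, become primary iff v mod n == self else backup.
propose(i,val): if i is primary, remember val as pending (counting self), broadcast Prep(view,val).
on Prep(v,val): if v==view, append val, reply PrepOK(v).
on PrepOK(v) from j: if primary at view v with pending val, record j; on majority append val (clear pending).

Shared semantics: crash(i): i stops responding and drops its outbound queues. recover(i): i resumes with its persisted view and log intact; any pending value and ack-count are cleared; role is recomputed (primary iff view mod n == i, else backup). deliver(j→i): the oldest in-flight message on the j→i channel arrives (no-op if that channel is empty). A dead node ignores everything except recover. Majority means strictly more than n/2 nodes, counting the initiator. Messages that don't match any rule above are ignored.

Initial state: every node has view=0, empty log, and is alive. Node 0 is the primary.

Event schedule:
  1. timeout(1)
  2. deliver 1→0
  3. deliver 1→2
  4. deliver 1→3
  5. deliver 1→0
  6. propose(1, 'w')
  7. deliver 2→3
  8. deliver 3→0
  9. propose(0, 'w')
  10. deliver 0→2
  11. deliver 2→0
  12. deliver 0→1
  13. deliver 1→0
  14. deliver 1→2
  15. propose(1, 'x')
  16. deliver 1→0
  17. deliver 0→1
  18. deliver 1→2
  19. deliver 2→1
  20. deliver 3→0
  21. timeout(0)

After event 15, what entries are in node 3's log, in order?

empty

after 1 — timeout(1): n1:prim/v1/[-]
after 2 — deliver 1→0: n0:back/v1/[-]
after 3 — deliver 1→2: n2:back/v1/[-]
after 4 — deliver 1→3: n3:back/v1/[-]
after 5 — deliver 1→0: ·
after 6 — propose(1,'w'): ·
after 7 — deliver 2→3: ·
after 8 — deliver 3→0: ·
after 9 — propose(0,'w'): ·
after 10 — deliver 0→2: ·
after 11 — deliver 2→0: ·
after 12 — deliver 0→1: ·
after 13 — deliver 1→0: n0:back/v1/[w]
after 14 — deliver 1→2: n2:back/v1/[w]
after 15 — propose(1,'x'): ·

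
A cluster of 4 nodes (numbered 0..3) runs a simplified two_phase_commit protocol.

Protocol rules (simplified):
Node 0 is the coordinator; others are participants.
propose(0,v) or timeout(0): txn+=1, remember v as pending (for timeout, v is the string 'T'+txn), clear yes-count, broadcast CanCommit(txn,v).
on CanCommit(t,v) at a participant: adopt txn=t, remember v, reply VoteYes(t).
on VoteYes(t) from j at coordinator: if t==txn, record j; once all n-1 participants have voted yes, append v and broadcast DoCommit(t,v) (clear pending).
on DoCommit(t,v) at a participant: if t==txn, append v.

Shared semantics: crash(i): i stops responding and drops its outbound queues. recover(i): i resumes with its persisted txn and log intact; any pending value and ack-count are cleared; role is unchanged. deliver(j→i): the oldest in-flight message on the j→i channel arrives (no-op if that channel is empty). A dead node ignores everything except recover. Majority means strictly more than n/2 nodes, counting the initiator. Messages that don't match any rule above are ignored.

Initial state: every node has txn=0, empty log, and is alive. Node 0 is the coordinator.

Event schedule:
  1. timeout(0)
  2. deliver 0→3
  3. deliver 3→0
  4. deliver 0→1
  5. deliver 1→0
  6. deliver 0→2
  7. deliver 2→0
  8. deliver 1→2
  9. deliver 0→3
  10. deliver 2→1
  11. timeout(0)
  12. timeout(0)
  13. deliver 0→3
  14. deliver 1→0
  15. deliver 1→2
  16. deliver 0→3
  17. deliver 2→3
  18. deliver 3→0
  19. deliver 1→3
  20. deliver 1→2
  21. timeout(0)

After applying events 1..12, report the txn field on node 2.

1

step 1 timeout(0): 0={coor,t=1,log=-}
step 2 deliver 0→3: 3={part,t=1,log=-}
step 3 deliver 3→0: —
step 4 deliver 0→1: 1={part,t=1,log=-}
step 5 deliver 1→0: —
step 6 deliver 0→2: 2={part,t=1,log=-}
step 7 deliver 2→0: 0={coor,t=1,log=T1}
step 8 deliver 1→2: —
step 9 deliver 0→3: 3={part,t=1,log=T1}
step 10 deliver 2→1: —
step 11 timeout(0): 0={coor,t=2,log=T1}
step 12 timeout(0): 0={coor,t=3,log=T1}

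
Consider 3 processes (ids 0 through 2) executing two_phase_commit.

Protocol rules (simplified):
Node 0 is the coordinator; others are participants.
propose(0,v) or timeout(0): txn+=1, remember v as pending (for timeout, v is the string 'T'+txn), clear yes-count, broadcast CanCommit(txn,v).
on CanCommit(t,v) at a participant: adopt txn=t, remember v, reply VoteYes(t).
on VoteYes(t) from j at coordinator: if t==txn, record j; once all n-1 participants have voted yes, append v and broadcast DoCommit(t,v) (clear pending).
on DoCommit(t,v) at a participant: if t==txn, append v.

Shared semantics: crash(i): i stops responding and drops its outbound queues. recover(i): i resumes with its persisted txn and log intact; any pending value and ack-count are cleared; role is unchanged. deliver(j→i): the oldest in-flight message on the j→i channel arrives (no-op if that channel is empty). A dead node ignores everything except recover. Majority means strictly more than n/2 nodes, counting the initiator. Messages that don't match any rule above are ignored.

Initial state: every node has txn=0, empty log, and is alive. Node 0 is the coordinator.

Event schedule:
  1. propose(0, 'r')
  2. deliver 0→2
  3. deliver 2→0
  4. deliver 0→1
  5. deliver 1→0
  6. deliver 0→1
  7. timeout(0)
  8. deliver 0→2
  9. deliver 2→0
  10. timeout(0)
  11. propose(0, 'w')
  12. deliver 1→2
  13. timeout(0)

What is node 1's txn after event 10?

1

step 1 propose(0,'r'): 0={coor,t=1,log=-}
step 2 deliver 0→2: 2={part,t=1,log=-}
step 3 deliver 2→0: —
step 4 deliver 0→1: 1={part,t=1,log=-}
step 5 deliver 1→0: 0={coor,t=1,log=r}
step 6 deliver 0→1: 1={part,t=1,log=r}
step 7 timeout(0): 0={coor,t=2,log=r}
step 8 deliver 0→2: 2={part,t=1,log=r}
step 9 deliver 2→0: —
step 10 timeout(0): 0={coor,t=3,log=r}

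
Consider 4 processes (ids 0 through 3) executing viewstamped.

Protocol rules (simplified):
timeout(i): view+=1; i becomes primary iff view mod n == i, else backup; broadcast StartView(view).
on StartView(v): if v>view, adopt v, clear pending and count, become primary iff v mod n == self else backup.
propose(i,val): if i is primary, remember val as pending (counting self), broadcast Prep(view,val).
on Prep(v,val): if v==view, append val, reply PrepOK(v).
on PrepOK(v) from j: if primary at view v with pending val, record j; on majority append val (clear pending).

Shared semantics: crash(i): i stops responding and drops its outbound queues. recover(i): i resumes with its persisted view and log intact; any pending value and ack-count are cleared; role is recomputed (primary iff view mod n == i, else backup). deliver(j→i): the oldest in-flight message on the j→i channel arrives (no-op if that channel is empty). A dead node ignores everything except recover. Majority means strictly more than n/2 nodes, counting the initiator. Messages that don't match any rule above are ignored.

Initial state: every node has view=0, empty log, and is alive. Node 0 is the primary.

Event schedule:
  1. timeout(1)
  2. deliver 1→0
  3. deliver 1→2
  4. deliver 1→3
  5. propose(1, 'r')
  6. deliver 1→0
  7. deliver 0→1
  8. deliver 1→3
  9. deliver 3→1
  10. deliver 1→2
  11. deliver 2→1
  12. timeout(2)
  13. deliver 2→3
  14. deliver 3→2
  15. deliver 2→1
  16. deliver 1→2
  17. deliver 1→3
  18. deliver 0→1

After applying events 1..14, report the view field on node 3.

2

step 1 timeout(1): 1={prim,v=1,log=-}
step 2 deliver 1→0: 0={back,v=1,log=-}
step 3 deliver 1→2: 2={back,v=1,log=-}
step 4 deliver 1→3: 3={back,v=1,log=-}
step 5 propose(1,'r'): —
step 6 deliver 1→0: 0={back,v=1,log=r}
step 7 deliver 0→1: —
step 8 deliver 1→3: 3={back,v=1,log=r}
step 9 deliver 3→1: 1={prim,v=1,log=r}
step 10 deliver 1→2: 2={back,v=1,log=r}
step 11 deliver 2→1: —
step 12 timeout(2): 2={prim,v=2,log=r}
step 13 deliver 2→3: 3={back,v=2,log=r}
step 14 deliver 3→2: —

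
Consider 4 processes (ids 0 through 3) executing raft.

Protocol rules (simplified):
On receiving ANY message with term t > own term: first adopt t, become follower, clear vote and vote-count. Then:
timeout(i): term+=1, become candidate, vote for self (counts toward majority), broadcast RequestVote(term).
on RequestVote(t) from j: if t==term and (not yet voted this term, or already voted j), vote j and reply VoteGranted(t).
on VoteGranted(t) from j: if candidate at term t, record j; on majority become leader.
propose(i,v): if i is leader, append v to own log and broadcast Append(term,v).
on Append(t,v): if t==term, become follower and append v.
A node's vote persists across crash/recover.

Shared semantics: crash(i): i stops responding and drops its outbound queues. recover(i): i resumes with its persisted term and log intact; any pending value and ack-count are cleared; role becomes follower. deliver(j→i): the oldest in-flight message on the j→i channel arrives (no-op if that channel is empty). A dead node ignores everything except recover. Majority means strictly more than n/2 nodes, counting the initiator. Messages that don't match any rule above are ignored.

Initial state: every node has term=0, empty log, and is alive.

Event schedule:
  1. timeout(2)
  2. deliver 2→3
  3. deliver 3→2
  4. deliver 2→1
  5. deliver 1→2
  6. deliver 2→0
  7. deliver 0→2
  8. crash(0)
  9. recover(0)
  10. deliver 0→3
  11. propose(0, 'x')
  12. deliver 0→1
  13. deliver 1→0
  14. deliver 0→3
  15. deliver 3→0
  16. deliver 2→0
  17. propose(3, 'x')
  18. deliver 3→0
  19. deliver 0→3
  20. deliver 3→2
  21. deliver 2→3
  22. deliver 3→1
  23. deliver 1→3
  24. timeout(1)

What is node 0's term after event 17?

1

e1 timeout(2): 2[cand,t=1,-]
e2 deliver 2→3: 3[foll,t=1,-]
e3 deliver 3→2: ·
e4 deliver 2→1: 1[foll,t=1,-]
e5 deliver 1→2: 2[lead,t=1,-]
e6 deliver 2→0: 0[foll,t=1,-]
e7 deliver 0→2: ·
e8 crash(0): 0[✗foll,t=1,-]
e9 recover(0): 0[foll,t=1,-]
e10 deliver 0→3: ·
e11 propose(0,'x'): ·
e12 deliver 0→1: ·
e13 deliver 1→0: ·
e14 deliver 0→3: ·
e15 deliver 3→0: ·
e16 deliver 2→0: ·
e17 propose(3,'x'): ·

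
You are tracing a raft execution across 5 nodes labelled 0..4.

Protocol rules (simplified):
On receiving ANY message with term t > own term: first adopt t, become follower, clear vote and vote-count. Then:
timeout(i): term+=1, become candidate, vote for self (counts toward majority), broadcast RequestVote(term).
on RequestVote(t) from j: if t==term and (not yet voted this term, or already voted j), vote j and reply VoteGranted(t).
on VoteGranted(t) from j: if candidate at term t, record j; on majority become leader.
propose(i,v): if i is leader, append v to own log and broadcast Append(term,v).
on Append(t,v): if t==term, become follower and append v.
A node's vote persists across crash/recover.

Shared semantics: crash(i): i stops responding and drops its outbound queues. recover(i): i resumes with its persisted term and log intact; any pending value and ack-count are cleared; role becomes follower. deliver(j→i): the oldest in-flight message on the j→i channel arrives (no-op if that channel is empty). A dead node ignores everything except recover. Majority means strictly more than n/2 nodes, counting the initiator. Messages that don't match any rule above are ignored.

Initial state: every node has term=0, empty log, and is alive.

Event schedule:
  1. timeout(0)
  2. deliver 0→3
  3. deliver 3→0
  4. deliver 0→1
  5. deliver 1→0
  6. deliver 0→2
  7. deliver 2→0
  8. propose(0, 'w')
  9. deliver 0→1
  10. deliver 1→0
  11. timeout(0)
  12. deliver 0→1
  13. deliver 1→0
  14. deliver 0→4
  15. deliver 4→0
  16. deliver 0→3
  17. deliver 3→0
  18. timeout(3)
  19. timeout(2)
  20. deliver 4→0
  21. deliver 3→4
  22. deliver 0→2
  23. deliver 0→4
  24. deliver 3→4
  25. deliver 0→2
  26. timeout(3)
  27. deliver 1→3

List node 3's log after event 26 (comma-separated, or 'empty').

w

e1 timeout(0): 0[cand,t=1,-]
e2 deliver 0→3: 3[foll,t=1,-]
e3 deliver 3→0: ·
e4 deliver 0→1: 1[foll,t=1,-]
e5 deliver 1→0: 0[lead,t=1,-]
e6 deliver 0→2: 2[foll,t=1,-]
e7 deliver 2→0: ·
e8 propose(0,'w'): 0[lead,t=1,w]
e9 deliver 0→1: 1[foll,t=1,w]
e10 deliver 1→0: ·
e11 timeout(0): 0[cand,t=2,w]
e12 deliver 0→1: 1[foll,t=2,w]
e13 deliver 1→0: ·
e14 deliver 0→4: 4[foll,t=1,-]
e15 deliver 4→0: ·
e16 deliver 0→3: 3[foll,t=1,w]
e17 deliver 3→0: ·
e18 timeout(3): 3[cand,t=2,w]
e19 timeout(2): 2[cand,t=2,-]
e20 deliver 4→0: ·
e21 deliver 3→4: 4[foll,t=2,-]
e22 deliver 0→2: ·
e23 deliver 0→4: ·
e24 deliver 3→4: ·
e25 deliver 0→2: ·
e26 timeout(3): 3[cand,t=3,w]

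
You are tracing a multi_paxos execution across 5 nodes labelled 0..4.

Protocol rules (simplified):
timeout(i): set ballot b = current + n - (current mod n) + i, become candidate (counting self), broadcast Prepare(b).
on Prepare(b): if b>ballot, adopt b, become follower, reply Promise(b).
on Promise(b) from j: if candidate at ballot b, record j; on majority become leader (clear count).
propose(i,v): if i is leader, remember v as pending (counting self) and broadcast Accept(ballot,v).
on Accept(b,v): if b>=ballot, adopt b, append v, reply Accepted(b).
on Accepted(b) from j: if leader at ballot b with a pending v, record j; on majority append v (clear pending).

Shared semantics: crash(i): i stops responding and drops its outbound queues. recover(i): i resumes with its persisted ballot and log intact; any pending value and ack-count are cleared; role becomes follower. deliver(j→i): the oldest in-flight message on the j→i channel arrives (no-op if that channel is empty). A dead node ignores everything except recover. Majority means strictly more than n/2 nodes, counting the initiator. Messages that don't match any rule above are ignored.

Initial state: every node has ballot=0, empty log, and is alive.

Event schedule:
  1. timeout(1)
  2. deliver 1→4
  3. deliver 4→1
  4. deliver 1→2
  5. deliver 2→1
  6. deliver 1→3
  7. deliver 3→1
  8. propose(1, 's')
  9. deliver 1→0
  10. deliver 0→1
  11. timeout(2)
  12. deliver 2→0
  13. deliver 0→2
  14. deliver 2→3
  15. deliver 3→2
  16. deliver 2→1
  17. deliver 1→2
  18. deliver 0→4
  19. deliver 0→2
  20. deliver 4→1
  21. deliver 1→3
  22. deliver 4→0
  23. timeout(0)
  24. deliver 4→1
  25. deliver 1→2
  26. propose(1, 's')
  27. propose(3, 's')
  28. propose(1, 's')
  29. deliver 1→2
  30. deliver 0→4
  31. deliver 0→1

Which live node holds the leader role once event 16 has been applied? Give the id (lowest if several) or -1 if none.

2

after 1 — timeout(1): n1:cand/b6/[-]
after 2 — deliver 1→4: n4:foll/b6/[-]
after 3 — deliver 4→1: ·
after 4 — deliver 1→2: n2:foll/b6/[-]
after 5 — deliver 2→1: n1:lead/b6/[-]
after 6 — deliver 1→3: n3:foll/b6/[-]
after 7 — deliver 3→1: ·
after 8 — propose(1,'s'): ·
after 9 — deliver 1→0: n0:foll/b6/[-]
after 10 — deliver 0→1: ·
after 11 — timeout(2): n2:cand/b12/[-]
after 12 — deliver 2→0: n0:foll/b12/[-]
after 13 — deliver 0→2: ·
after 14 — deliver 2→3: n3:foll/b12/[-]
after 15 — deliver 3→2: n2:lead/b12/[-]
after 16 — deliver 2→1: n1:foll/b12/[-]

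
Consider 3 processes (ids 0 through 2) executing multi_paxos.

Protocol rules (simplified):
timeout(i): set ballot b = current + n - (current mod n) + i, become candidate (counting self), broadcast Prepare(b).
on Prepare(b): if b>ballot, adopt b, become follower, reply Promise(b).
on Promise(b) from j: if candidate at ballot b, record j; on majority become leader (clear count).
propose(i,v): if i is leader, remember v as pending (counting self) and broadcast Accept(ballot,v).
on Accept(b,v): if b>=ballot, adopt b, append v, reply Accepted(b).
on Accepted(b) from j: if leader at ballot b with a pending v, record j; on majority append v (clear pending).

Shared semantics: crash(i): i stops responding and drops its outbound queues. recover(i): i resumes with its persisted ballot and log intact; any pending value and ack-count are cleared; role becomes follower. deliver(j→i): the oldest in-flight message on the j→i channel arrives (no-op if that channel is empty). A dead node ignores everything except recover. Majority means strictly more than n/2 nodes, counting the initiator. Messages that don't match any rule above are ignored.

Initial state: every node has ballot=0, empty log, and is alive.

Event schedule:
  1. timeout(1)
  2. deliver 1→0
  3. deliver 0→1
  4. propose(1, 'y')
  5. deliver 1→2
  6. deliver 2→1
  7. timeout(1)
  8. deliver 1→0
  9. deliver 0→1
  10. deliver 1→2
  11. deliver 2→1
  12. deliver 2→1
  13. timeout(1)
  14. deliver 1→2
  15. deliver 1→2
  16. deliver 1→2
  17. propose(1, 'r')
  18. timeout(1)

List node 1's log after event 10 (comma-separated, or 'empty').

after 1 — timeout(1): n1:cand/b4/[-]
after 2 — deliver 1→0: n0:foll/b4/[-]
after 3 — deliver 0→1: n1:lead/b4/[-]
after 4 — propose(1,'y'): ·
after 5 — deliver 1→2: n2:foll/b4/[-]
after 6 — deliver 2→1: ·
after 7 — timeout(1): n1:cand/b7/[-]
after 8 — deliver 1→0: n0:foll/b4/[y]
after 9 — deliver 0→1: ·
after 10 — deliver 1→2: n2:foll/b4/[y]

empty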